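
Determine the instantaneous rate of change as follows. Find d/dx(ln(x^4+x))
Chain rule: d/dx[ln(u)] = u'/u where u = x^4+x
u' = 4x^3+1

Answer: (4x^3+1)/(x^4+x)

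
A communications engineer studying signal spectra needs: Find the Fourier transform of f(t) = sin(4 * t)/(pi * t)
sin(W*t)/(pi*t) = (W/pi)*sinc(W*t/pi) is the impulse response of the ideal low-pass filter with cutoff W (here W = 4).
Its Fourier transform is a rectangular function:
F(omega) = 1 for |omega| < 4, 0 otherwise

Answer: rect(omega/8) [i.e., 1 for |omega| < 4, 0 otherwise]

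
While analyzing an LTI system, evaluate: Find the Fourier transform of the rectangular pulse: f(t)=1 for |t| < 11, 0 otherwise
F(omega) = integral from -11 to 11 of e^(-j*omega*t) dt
= 2*sin(11*omega)/omega = 22*sinc(11*omega/pi)

Answer: 2*sin(11*omega)/omega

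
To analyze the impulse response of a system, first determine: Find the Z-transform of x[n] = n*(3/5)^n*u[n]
Using the property Z{n * a^n * u[n]}=az/(z-a)^2
With a=3/5: X(z)=(3/5)z/(z - 3/5)^2, |z| > 3/5

Answer: (3/5)z/(z - 3/5)^2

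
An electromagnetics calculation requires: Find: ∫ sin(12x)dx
Using substitution u=12x: ∫ sin(u) du/12=-cos(u)/12+C

Answer: (-1/12)cos(12x)+C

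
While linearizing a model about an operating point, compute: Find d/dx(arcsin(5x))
d/dx[arcsin(u)] = u'/√(1-u²), u = 5x, u' = 5

Answer: 5/√(1 - 25x²)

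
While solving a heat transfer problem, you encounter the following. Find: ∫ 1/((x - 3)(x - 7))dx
Partial fractions: 1/((x-3)(x-7)) = A/(x-3) + B/(x-7)
A = -1/4, B = 1/4
∫ [-1/4· 1/(x-3) + 1/4· 1/(x-7)] dx
= (1/4)[ln|x-7| - ln|x-3|] + C

Answer: (1/4)·ln|(x-7)/(x-3)| + C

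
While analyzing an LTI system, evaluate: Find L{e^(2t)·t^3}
First shifting: L{e^(at)f(t)} = F(s-a)
L{t^3} = 6/s^4
Shift s → s-2: 6/(s-2)^4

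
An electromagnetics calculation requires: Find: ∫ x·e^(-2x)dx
Integration by parts: u = x, dv = e^(-2x) dx
du = dx, v = e^(-2x)/(-2)
= x·e^(-2x)/(-2) - ∫ e^(-2x)/(-2) dx
= x·e^(-2x)/(-2) - e^(-2x)/4+C

Answer: e^(-2x)(x/(-2)-1/4)+C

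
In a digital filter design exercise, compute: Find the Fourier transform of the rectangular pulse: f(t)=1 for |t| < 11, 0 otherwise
F(omega) = integral from -11 to 11 of e^(-j * omega * t) dt
= 2 * sin(11 * omega)/omega = 22 * sinc(11 * omega/pi)

Answer: 2 * sin(11 * omega)/omega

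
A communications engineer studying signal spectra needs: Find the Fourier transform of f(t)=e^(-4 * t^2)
The Fourier transform of a Gaussian e^(-a*t^2) is sqrt(pi/a)*e^(-omega^2/(4a)).
With a = 4: F(omega) = sqrt(pi)/2*e^(-omega^2/16)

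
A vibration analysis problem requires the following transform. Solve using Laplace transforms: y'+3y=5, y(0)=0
Take L of both sides: sY(s)-0+3Y(s) = 5/s
Y(s)(s+3) = 5/s+0
Y(s) = 5/(s(s+3))+0/(s+3)
Partial fractions: 5/(s(s+3)) = (5/3)/s - (5/3)/(s+3)
So Y(s) = (5/3)/s - (5/3)/(s+3)
Inverse transform (L^(-1){1/s} = 1, L^(-1){1/(s+3)} = e^(-3t)):

Answer: y(t) = 5/3 - (5/3)·e^(-3t)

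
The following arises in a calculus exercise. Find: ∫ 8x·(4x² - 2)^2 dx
Let u = 4x² - 2, du = 8x dx
∫ u^2 du = u^3/3+C

Answer: (4x² - 2)^3/3+C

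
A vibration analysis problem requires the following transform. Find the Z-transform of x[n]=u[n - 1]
Using the time-shift property: Z{u[n-1]}=z^(-1)*z/(z-1)
=z^(0)/(z-1)

Answer: 1/(z-1)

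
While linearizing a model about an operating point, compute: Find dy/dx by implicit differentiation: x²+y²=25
Differentiate both sides: 2x+2y·(dy/dx)=0
Solve: dy/dx=-2x/(2y)=-x/y

Answer: dy/dx=-x/y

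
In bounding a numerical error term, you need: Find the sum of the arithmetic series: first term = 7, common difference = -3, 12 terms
Last term: a_n=7 + (12 - 1)·-3=-26
Sum=n(a_1 + a_n)/2=12(7 + (-26))/2=-114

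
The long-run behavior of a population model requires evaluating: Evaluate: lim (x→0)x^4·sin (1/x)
Squeeze theorem: -|x^4| ≤ x^4·sin(1/x) ≤ |x^4|
Since x^4 → 0 as x → 0, by squeeze theorem the limit is 0

Answer: 0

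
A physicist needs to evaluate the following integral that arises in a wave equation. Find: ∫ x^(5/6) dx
Power rule: ∫ x^(5/6) dx = x^(11/6)/(11/6)+C

Answer: (6/11)·x^(11/6)+C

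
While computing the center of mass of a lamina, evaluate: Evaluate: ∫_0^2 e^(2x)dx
Antiderivative: (1/2)e^(2x)
Evaluate: (1/2)(e^4-1)

Answer: (e^4-1)/2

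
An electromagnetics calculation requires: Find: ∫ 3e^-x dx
Since d/dx[e^-x]=- e^-x, we get -3e^-x + C

Answer: -3e^-x + C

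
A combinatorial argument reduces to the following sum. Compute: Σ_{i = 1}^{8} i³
Using formula: Σ i^3=[n(n+1)/2]²=[8·9/2]²=1296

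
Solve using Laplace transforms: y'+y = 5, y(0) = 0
Take L of both sides: sY(s)-0+Y(s)=5/s
Y(s)(s+1)=5/s+0
Y(s)=5/(s(s+1))+0/(s+1)
Partial fractions: 5/(s(s+1))=5/s - 5/(s+1)
So Y(s)=5/s - 5/(s+1)
Inverse transform (L^(-1){1/s}=1, L^(-1){1/(s+1)}=e^(-t)):

Answer: y(t)=5-5·e^(-t)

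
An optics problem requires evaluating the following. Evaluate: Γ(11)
Γ(n) = (n-1)! for positive integers
Γ(11) = 10! = 3628800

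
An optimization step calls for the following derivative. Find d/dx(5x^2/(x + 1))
Quotient rule: (f/g)'=(f'g - fg')/g²
f=5x^2, f'=10x
g=x+1, g'=1

Answer: (10x·(x+1)-5x^2)/(x+1)²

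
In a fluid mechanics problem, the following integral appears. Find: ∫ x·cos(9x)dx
By parts: u = x, dv = cos(9x) dx
du = dx, v = sin(9x)/9
= x·sin(9x)/9 + cos(9x)/9² + C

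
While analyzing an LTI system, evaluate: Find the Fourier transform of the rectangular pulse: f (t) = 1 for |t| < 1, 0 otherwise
F(omega) = integral from -1 to 1 of e^(-j * omega * t) dt
= 2 * sin(1 * omega)/omega = 2 * sinc(1 * omega/pi)

Answer: 2 * sin(1 * omega)/omega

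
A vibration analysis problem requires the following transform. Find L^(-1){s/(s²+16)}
L^(-1){s/(s² + w²)} = cos(wt)
Here w = 4

Answer: cos(4t)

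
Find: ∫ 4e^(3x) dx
Since d/dx[e^(3x)] = 3e^(3x), we get 4/3 e^(3x) + C

Answer: (4/3)e^(3x) + C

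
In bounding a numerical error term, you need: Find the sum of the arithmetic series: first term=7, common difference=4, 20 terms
Last term: a_n=7 + (20 - 1)·4=83
Sum=n(a_1 + a_n)/2=20(7 + 83)/2=900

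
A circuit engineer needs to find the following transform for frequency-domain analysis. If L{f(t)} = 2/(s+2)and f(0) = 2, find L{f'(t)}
L{f'(t)}=s·F(s) - f(0)=2s/(s+2)-2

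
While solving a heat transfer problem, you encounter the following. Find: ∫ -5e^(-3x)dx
Since d/dx[e^(-3x)]=-3e^(-3x), we get 5/3 e^(-3x) + C

Answer: (5/3)e^(-3x) + C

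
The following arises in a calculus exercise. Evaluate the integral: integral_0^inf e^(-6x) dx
integral_0^inf e^(-6x) dx = [-1/6 * e^(-6x)]_0^inf
= 0 - (-1/6) = 1/6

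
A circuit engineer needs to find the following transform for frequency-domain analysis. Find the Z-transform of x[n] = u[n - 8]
Using the time-shift property: Z{u[n-8]}=z^(-8) * z/(z-1)
=z^(-7)/(z-1)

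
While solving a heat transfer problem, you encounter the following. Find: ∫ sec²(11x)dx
Since d/dx[tan(11x)]=11sec²(11x), integral=tan(11x)/11 + C

Answer: (1/11)tan(11x) + C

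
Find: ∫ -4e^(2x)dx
Since d/dx[e^(2x)]=2e^(2x), we get -2 e^(2x) + C

Answer: -2e^(2x) + C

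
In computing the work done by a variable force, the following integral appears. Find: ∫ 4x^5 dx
Using power rule: ∫ 4x^5 dx=4/6 x^6+C=(2/3)x^6+C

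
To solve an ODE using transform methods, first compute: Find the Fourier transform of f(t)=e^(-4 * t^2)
The Fourier transform of a Gaussian e^(-a * t^2) is sqrt(pi/a) * e^(-omega^2/(4a)).
With a=4: F(omega)=sqrt(pi)/2 * e^(-omega^2/16)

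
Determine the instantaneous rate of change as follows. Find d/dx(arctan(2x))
d/dx[arctan(u)] = u'/(1 + u²), u = 2x, u' = 2

Answer: 2/(1 + 4x²)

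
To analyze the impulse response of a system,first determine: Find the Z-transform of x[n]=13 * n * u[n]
Z{n*u[n]}=z/(z-1)^2
By linearity: Z{13*n*u[n]}=13z/(z-1)^2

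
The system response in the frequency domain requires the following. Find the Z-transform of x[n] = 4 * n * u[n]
Z{n * u[n]} = z/(z-1)^2
By linearity: Z{4 * n * u[n]} = 4z/(z-1)^2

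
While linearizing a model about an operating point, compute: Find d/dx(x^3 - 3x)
Power rule: d/dx(ax^n)=n·a·x^(n-1)
Term by term: 3·x^2-3

Answer: 3x^2-3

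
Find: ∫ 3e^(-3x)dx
Since d/dx[e^(-3x)]=-3e^(-3x), we get -1 e^(-3x)+C

Answer: -e^(-3x)+C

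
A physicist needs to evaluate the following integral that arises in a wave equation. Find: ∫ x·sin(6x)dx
By parts: u=x, dv=sin(6x) dx
du=dx, v=-cos(6x)/6
=-x·cos(6x)/6 + sin(6x)/6² + C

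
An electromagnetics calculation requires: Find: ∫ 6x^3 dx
Using power rule: ∫ 6x^3 dx = 6/4 x^4+C = (3/2)x^4+C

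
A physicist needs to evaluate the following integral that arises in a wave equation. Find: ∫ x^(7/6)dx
Power rule: ∫ x^(7/6) dx=x^(13/6)/(13/6)+C

Answer: (6/13)·x^(13/6)+C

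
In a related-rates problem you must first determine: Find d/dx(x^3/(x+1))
Quotient rule: (f/g)'=(f'g - fg')/g²
f=x^3, f'=3x^2
g=x+1, g'=1

Answer: (3x^2·(x+1) - x^3)/(x+1)²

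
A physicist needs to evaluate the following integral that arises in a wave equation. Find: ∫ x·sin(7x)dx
By parts: u = x, dv = sin(7x) dx
du = dx, v = -cos(7x)/7
= -x·cos(7x)/7 + sin(7x)/7² + C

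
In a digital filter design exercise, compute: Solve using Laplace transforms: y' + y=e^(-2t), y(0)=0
Take L: sY - 0 + Y = 1/(s + 2)
Y(s + 1) = 1/(s + 2) + 0
Y = 1/((s + 2)(s + 1)) + 0/(s + 1)
Partial fractions: 1/((s + 2)(s + 1)) = -1/(s + 2) + 1/(s + 1)
So Y = -1/(s + 2) + 1/(s + 1)
Inverse Laplace transform (L^(-1){1/(s + 2)} = e^(-2t), L^(-1){1/(s + 1)} = e^(-t)):

Answer: y(t) = -1·e^(-2t) + e^(-t)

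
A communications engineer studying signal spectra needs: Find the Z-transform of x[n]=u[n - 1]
Using the time-shift property: Z{u[n-1]}=z^(-1) * z/(z-1)
=z^(0)/(z-1)

Answer: 1/(z-1)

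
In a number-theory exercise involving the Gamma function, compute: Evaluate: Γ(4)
Γ(n)=(n-1)! for positive integers
Γ(4)=3!=6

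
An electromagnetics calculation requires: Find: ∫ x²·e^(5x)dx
Integration by parts twice:
First: u=x², dv=e^(5x) dx => x²e^(5x)/5 - (2/5)∫ xe^(5x) dx
Second (∫ xe^(5x) dx): xe^(5x)/5 - e^(5x)/25
Combining: e^(5x)(x²/5 - 2x/25 + 2/125) + C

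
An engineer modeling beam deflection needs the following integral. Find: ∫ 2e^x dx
Since d/dx[e^x]=+ e^x, we get 2e^x + C

Answer: 2e^x + C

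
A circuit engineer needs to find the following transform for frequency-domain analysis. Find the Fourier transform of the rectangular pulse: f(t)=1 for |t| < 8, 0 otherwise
F(omega)=integral from -8 to 8 of e^(-j*omega*t) dt
=2*sin(8*omega)/omega=16*sinc(8*omega/pi)

Answer: 2*sin(8*omega)/omega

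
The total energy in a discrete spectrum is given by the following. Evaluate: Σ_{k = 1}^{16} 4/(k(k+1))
Partial fractions: 4/(k(k+1))=4/k - 4/(k+1)
Telescoping sum: 4(1-1/17)=4·16/17

Answer: 64/17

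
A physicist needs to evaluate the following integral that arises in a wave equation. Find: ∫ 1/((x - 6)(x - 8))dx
Partial fractions: 1/((x-6)(x-8))=A/(x-6) + B/(x-8)
A=-1/2, B=1/2
∫ [-1/2· 1/(x-6) + 1/2· 1/(x-8)] dx
=(1/2)[ln|x-8| - ln|x-6|] + C

Answer: (1/2)·ln|(x-8)/(x-6)| + C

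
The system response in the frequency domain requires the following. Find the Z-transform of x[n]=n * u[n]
Standard pair: Z{n * u[n]}=z/(z-1)^2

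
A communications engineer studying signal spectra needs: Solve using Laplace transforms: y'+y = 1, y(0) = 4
Take L of both sides: sY(s)-4+Y(s)=1/s
Y(s)(s+1)=1/s+4
Y(s)=1/(s(s+1))+4/(s+1)
Partial fractions: 1/(s(s+1))=1/s - 1/(s+1)
So Y(s)=1/s+3/(s+1)
Inverse transform (L^(-1){1/s}=1, L^(-1){1/(s+1)}=e^(-t)):

Answer: y(t)=1+3·e^(-t)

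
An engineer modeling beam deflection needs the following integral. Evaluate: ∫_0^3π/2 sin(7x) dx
Antiderivative: -cos(7x)/7
Evaluate at bounds: [-cos(7·3π/2)/7] - [-cos(7·0)/7]
=(-(0)+(1))/7=1/7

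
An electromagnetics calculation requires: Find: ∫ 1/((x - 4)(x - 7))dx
Partial fractions: 1/((x-4)(x-7))=A/(x-4) + B/(x-7)
A=-1/3, B=1/3
∫ [-1/3· 1/(x-4) + 1/3· 1/(x-7)] dx
=(1/3)[ln|x-7| - ln|x-4|] + C

Answer: (1/3)·ln|(x-7)/(x-4)| + C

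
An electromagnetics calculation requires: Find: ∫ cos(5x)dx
Using substitution u=5x: ∫ cos(u) du/5=sin(u)/5+C

Answer: (1/5)sin(5x)+C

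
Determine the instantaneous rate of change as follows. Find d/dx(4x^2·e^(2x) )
Product rule: (fg)' = f'g+fg'
f = 4x^2, f' = 8x
g = e^(2x), g' = 2·e^(2x)

Answer: 8x·e^(2x)+8x^2·e^(2x)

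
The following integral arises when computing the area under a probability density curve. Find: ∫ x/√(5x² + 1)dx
Let u = 5x²+1, du = 10x dx
∫ (1/10)·u^(-1/2) du = √u/5+C

Answer: √(5x²+1)/5+C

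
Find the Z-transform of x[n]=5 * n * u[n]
Z{n * u[n]} = z/(z-1)^2
By linearity: Z{5 * n * u[n]} = 5z/(z-1)^2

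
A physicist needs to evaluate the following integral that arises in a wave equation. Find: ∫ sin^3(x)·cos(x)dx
Let u = sin(x), du = cos(x) dx
∫ u^3 du = u^4/4+C

Answer: sin^4(x)/4+C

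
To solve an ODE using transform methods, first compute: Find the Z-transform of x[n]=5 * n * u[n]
Z{n * u[n]} = z/(z-1)^2
By linearity: Z{5 * n * u[n]} = 5z/(z-1)^2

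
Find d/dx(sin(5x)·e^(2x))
Product rule: (fg)'=f'g + fg'
f=sin(5x), f'=5·cos(5x)
g=e^(2x), g'=2·e^(2x)

Answer: 5·cos(5x)·e^(2x) + 2·sin(5x)·e^(2x)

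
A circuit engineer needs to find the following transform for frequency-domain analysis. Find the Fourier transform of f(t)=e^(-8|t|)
Using the standard pair: F{e^(-a|t|)} = 2a/(a^2+omega^2)
With a = 8: F(omega) = 16/(64+omega^2)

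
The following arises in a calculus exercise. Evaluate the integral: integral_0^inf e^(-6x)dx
integral_0^inf e^(-6x) dx = [-1/6 * e^(-6x)]_0^inf
= 0 - (-1/6) = 1/6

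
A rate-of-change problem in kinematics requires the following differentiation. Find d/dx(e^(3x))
Chain rule: d/dx[e^u] = e^u · u' where u = 3x
u' = 3

Answer: 3·e^(3x)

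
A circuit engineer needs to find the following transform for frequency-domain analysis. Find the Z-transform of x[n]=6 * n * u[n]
Z{n * u[n]}=z/(z-1)^2
By linearity: Z{6 * n * u[n]}=6z/(z-1)^2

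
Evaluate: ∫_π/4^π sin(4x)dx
Antiderivative: -cos(4x)/4
Evaluate at bounds: [-cos(4·π)/4] - [-cos(4·π/4)/4]
=(-(1)+(-1))/4=-1/2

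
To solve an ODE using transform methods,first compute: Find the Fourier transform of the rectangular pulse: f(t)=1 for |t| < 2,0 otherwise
F(omega) = integral from -2 to 2 of e^(-j*omega*t) dt
= 2*sin(2*omega)/omega = 4*sinc(2*omega/pi)

Answer: 2*sin(2*omega)/omega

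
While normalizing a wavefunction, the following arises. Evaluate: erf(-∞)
erf(-∞)=-1 (the error function is odd, so erf(-∞)=-erf(∞)=-1)

Answer: -1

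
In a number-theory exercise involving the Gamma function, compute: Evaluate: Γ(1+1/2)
Γ(n+1/2) = (2n)!√π/(4^n·n!)
= 2√π/(4·1) = (1/2)·√π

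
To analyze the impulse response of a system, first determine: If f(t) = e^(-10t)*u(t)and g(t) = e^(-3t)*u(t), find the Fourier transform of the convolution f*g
By the convolution theorem: F{f * g}=F(omega) * G(omega)
F(omega)=1/(10 + j * omega), G(omega)=1/(3 + j * omega)
F{f * g}=1/((10 + j * omega)(3 + j * omega))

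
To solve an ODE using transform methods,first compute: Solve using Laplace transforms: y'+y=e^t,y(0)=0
Take L: sY - 0 + Y=1/(s-1)
Y(s + 1)=1/(s-1) + 0
Y=1/((s-1)(s + 1)) + 0/(s + 1)
Partial fractions: 1/((s-1)(s + 1))=(1/2)/(s-1) - (1/2)/(s + 1)
So Y=(1/2)/(s-1) - (1/2)/(s + 1)
Inverse Laplace transform (L^(-1){1/(s-1)}=e^t, L^(-1){1/(s + 1)}=e^(-t)):

Answer: y(t)=(1/2)·e^t - (1/2)·e^(-t)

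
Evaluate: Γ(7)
Γ(n)=(n-1)! for positive integers
Γ(7)=6!=720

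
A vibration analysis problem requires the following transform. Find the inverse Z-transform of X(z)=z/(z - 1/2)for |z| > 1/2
Standard pair: z/(z-a) <-> a^n*u[n] for causal signals
With a=1/2: x[n]=(1/2)^n*u[n]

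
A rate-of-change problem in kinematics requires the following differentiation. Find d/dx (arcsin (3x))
d/dx[arcsin(u)] = u'/√(1-u²), u = 3x, u' = 3

Answer: 3/√(1 - 9x²)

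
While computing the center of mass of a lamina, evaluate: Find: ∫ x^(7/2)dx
Power rule: ∫ x^(7/2) dx=x^(9/2)/(9/2) + C

Answer: (2/9)·x^(9/2) + C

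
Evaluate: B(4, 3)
B(x,y)=Γ(x)Γ(y)/Γ(x+y)=(x-1)!(y-1)!/(x+y-1)!
B(4,3)=3!·2!/6!=1/60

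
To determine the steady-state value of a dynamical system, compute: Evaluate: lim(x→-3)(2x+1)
Polynomial is continuous, so substitute x=-3:
2·(-3) + 1=-5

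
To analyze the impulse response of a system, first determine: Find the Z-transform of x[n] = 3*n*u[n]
Z{n * u[n]}=z/(z-1)^2
By linearity: Z{3 * n * u[n]}=3z/(z-1)^2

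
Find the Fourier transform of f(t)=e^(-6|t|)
Using the standard pair: F{e^(-a|t|)}=2a/(a^2+omega^2)
With a=6: F(omega)=12/(36+omega^2)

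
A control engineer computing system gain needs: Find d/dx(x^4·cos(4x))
Product rule: (fg)' = f'g+fg'
f = x^4, f' = 4x^3
g = cos(4x), g' = -4·sin(4x)

Answer: 4x^3·cos(4x)-4x^4·sin(4x)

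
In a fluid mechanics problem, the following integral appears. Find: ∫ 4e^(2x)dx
Since d/dx[e^(2x)]=2e^(2x), we get 2 e^(2x)+C

Answer: 2e^(2x)+C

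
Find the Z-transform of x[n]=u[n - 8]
Using the time-shift property: Z{u[n-8]} = z^(-8)*z/(z-1)
= z^(-7)/(z-1)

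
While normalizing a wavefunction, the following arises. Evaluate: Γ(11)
Γ(n) = (n-1)! for positive integers
Γ(11) = 10! = 3628800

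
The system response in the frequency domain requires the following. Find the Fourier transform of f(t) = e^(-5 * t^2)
The Fourier transform of a Gaussian e^(-a*t^2) is sqrt(pi/a)*e^(-omega^2/(4a)).
With a = 5: F(omega) = sqrt(pi/5)*e^(-omega^2/20)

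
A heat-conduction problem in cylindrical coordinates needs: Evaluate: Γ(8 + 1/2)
Γ(n+1/2) = (2n)!√π/(4^n·n!)
= 20922789888000√π/(65536·40320) = (2027025/256)·√π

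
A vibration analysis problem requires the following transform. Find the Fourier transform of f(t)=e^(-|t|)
Using the standard pair: F{e^(-a|t|)} = 2a/(a^2 + omega^2)
With a = 1: F(omega) = 2/(1 + omega^2)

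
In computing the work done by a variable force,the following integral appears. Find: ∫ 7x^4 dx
Using power rule: ∫ 7x^4 dx=7/5 x^5+C=(7/5)x^5+C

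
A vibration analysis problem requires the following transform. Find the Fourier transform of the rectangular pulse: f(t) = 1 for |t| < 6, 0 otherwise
F(omega)=integral from -6 to 6 of e^(-j*omega*t) dt
=2*sin(6*omega)/omega=12*sinc(6*omega/pi)

Answer: 2*sin(6*omega)/omega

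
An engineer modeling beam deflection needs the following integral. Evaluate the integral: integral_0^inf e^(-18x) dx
integral_0^inf e^(-18x) dx=[-1/18 * e^(-18x)]_0^inf
=0 - (-1/18)=1/18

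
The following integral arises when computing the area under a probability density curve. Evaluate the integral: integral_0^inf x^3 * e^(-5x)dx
This is a Gamma integral. Substitute u=5x (du=5 dx):
integral_0^inf x^3*e^(-5x) dx=(1/5^4) integral_0^inf u^3*e^(-u) du
=Gamma(4)/5^4=3!/5^4=6/625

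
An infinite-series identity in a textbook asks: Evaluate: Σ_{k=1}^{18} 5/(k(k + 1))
Partial fractions: 5/(k(k+1))=5/k - 5/(k+1)
Telescoping sum: 5(1-1/19)=5·18/19

Answer: 90/19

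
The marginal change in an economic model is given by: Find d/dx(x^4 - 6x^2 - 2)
Power rule: d/dx(ax^n)=n·a·x^(n-1)
Term by term: 4·x^3-12·x

Answer: 4x^3-12x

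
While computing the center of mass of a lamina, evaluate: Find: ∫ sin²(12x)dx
Using identity sin²(u)=(1 - cos(2u))/2:
∫ (1 - cos(24x))/2 dx=x/2 - sin(24x)/48+C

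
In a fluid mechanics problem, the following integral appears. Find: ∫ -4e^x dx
Since d/dx[e^x] = + e^x, we get -4e^x + C

Answer: -4e^x + C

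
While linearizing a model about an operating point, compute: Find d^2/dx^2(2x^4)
Apply power rule 2 times:
d^1: 8x^3
d^2: 24x^2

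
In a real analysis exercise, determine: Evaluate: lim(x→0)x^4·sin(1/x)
Squeeze theorem: -|x^4| ≤ x^4·sin(1/x) ≤ |x^4|
Since x^4 → 0 as x → 0, by squeeze theorem the limit is 0

Answer: 0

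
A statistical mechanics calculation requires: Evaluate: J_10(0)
J_n(0)=0 for all n > 0 (Bessel function of first kind)
J_10(0)=0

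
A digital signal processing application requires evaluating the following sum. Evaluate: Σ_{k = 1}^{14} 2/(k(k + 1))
Partial fractions: 2/(k(k+1))=2/k - 2/(k+1)
Telescoping sum: 2(1-1/15)=2·14/15

Answer: 28/15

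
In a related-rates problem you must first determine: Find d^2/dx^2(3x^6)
Apply power rule 2 times:
d^1: 18x^5
d^2: 90x^4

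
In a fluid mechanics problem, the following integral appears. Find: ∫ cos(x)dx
Using standard integral: ∫ cos(x) dx=sin(x)+C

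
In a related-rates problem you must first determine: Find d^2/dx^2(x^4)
Apply power rule 2 times:
d^1: 4x^3
d^2: 12x^2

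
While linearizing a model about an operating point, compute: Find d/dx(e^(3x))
Chain rule: d/dx[e^u] = e^u · u' where u = 3x
u' = 3

Answer: 3·e^(3x)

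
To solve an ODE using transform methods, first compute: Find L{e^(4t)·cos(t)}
First shifting: L{e^(at)f(t)}=F(s-a)
L{cos(t)}=s/(s² + 1)
Shift: (s-4)/((s-4)² + 1)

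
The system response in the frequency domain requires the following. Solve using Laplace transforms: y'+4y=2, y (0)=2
Take L of both sides: sY(s) - 2 + 4Y(s)=2/s
Y(s)(s + 4)=2/s + 2
Y(s)=2/(s(s + 4)) + 2/(s + 4)
Partial fractions: 2/(s(s + 4))=(1/2)/s - (1/2)/(s + 4)
So Y(s)=(1/2)/s + (3/2)/(s + 4)
Inverse transform (L^(-1){1/s}=1, L^(-1){1/(s + 4)}=e^(-4t)):

Answer: y(t)=1/2 + (3/2)·e^(-4t)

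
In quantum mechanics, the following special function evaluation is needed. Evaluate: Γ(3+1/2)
Γ(n + 1/2) = (2n)!√π/(4^n·n!)
= 720√π/(64·6) = (15/8)·√π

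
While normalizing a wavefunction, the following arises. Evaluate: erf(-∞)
erf(-∞) = -1 (the error function is odd, so erf(-∞) = -erf(∞) = -1)

Answer: -1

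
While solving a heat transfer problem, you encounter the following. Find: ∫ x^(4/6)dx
Power rule: ∫ x^(2/3) dx=x^(5/3)/(5/3) + C

Answer: (3/5)·x^(5/3) + C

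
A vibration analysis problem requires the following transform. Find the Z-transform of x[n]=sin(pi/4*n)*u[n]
Z{sin(w0 * n) * u[n]}=z * sin(w0)/(z^2 - 2z * cos(w0) + 1)
With w0=pi/4: X(z)=z * sin(pi/4)/(z^2 - 2z * cos(pi/4) + 1)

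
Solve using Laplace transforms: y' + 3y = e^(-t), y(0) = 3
Take L: sY - 3+3Y = 1/(s+1)
Y(s+3) = 1/(s+1)+3
Y = 1/((s+1)(s+3))+3/(s+3)
Partial fractions: 1/((s+1)(s+3)) = (1/2)/(s+1) - (1/2)/(s+3)
So Y = (1/2)/(s+1)+(5/2)/(s+3)
Inverse Laplace transform (L^(-1){1/(s+1)} = e^(-t), L^(-1){1/(s+3)} = e^(-3t)):

Answer: y(t) = (1/2)·e^(-t)+(5/2)·e^(-3t)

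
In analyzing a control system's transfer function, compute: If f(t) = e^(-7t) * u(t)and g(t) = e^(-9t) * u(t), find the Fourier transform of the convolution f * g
By the convolution theorem: F{f*g} = F(omega)*G(omega)
F(omega) = 1/(7 + j*omega), G(omega) = 1/(9 + j*omega)
F{f*g} = 1/((7 + j*omega)(9 + j*omega))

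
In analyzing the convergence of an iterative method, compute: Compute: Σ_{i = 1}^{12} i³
Using formula: Σ i^3 = [n(n+1)/2]² = [12·13/2]² = 6084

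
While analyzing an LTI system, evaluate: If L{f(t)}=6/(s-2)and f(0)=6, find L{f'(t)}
L{f'(t)}=s·F(s) - f(0)=6s/(s-2) - 6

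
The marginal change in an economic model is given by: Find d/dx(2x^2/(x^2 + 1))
Quotient rule: (f/g)' = (f'g - fg')/g²
f = 2x^2, f' = 4x
g = x^2+1, g' = 2x

Answer: (4x·(x^2+1)-4x^3)/(x^2+1)²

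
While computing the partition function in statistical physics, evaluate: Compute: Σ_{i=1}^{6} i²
Using formula: Σ i^2 = n(n + 1)(2n + 1)/6 = 6·7·13/6 = 91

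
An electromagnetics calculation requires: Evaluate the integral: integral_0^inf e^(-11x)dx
integral_0^inf e^(-11x) dx = [-1/11 * e^(-11x)]_0^inf
= 0 - (-1/11) = 1/11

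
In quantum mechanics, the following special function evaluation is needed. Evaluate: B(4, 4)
B(x,y) = Γ(x)Γ(y)/Γ(x + y) = (x-1)!(y-1)!/(x + y-1)!
B(4,4) = 3!·3!/7! = 1/140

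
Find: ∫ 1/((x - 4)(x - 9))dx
Partial fractions: 1/((x-4)(x-9))=A/(x-4) + B/(x-9)
A=-1/5, B=1/5
∫ [-1/5· 1/(x-4) + 1/5· 1/(x-9)] dx
=(1/5)[ln|x-9| - ln|x-4|] + C

Answer: (1/5)·ln|(x-9)/(x-4)| + C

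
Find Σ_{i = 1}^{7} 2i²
=2·n(n + 1)(2n + 1)/6=2·7·8·15/6=280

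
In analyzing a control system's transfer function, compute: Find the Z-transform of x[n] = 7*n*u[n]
Z{n * u[n]}=z/(z-1)^2
By linearity: Z{7 * n * u[n]}=7z/(z-1)^2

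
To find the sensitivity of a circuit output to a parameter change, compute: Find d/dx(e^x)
Chain rule: d/dx[e^u] = e^u · u' where u = x
u' = 1

Answer: 1·e^x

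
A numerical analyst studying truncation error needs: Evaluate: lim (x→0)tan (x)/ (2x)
tan(u) ≈ u for small u:
tan(x)/(2x) ≈ x/(2x)=1/2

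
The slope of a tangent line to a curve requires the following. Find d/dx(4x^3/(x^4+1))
Quotient rule: (f/g)'=(f'g - fg')/g²
f=4x^3, f'=12x^2
g=x^4 + 1, g'=4x^3

Answer: (12x^2·(x^4 + 1) - 16x^6)/(x^4 + 1)²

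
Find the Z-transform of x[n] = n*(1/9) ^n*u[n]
Using the property Z{n*a^n*u[n]}=az/(z-a)^2
With a=1/9: X(z)=(1/9)z/(z - 1/9)^2, |z| > 1/9

Answer: (1/9)z/(z - 1/9)^2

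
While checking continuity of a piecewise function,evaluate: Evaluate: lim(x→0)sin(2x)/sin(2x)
sin(u) ≈ u for small u:
sin(2x)/sin(2x) ≈ 2x/(2x) = 2/2

Answer: 1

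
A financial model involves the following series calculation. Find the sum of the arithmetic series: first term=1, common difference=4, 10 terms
Last term: a_n=1 + (10 - 1)·4=37
Sum=n(a_1 + a_n)/2=10(1 + 37)/2=190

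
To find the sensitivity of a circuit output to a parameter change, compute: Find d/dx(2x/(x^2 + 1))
Quotient rule: (f/g)'=(f'g - fg')/g²
f=2x, f'=2
g=x^2+1, g'=2x

Answer: (2·(x^2+1)-4x^2)/(x^2+1)²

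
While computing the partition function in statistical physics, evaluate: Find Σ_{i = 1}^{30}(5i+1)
= 5·Σ i + 1·30 = 5·465 + 30 = 2355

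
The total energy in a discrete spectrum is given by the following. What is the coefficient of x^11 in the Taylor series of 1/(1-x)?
1/(1-x) = Σ x^n for |x|<1
All coefficients are 1

Answer: 1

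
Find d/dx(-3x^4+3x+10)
Power rule: d/dx(ax^n)=n·a·x^(n-1)
Term by term: -12·x^3+3

Answer: -12x^3+3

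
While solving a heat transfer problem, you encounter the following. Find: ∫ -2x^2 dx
Using power rule: ∫ -2x^2 dx=-2/3 x^3+C=(-2/3)x^3+C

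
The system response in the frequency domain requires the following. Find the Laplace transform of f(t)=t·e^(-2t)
L{t·e^(at)}=1/(s-a)²
L{t·e^(-2t)}=1/(s+2)²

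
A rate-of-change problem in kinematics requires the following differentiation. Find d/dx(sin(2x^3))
Chain rule: d/dx[sin(u)] = cos(u)·u' where u = 2x^3
u' = 6x^2

Answer: 6x^2·cos(2x^3)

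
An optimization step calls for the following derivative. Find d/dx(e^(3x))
Chain rule: d/dx[e^u] = e^u · u' where u = 3x
u' = 3

Answer: 3·e^(3x)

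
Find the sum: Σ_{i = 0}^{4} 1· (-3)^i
Geometric series: S=a(1 - r^n)/(1 - r)
a=1, r=-3, n=5
S=1(1+243)/4=61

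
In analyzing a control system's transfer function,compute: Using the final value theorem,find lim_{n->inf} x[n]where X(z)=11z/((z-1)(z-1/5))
Final value theorem: lim x[n] = lim_{z->1} (z-1)*X(z)
(z-1)*X(z) = 11z/(z-1/5)
As z->1: 11/(1 - 1/5) = 11/(4/5) = 55/4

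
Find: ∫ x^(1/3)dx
Power rule: ∫ x^(1/3) dx=x^(4/3)/(4/3) + C

Answer: (3/4)·x^(4/3) + C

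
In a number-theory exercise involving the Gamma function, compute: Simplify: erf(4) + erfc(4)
By definition erfc(x)=1 - erf(x)
erf(4)+erfc(4)=erf(4)+1 - erf(4)=1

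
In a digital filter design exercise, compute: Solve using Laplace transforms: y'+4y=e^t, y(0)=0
Take L: sY - 0 + 4Y=1/(s-1)
Y(s + 4)=1/(s-1) + 0
Y=1/((s-1)(s + 4)) + 0/(s + 4)
Partial fractions: 1/((s-1)(s + 4))=(1/5)/(s-1) - (1/5)/(s + 4)
So Y=(1/5)/(s-1) - (1/5)/(s + 4)
Inverse Laplace transform (L^(-1){1/(s-1)}=e^t, L^(-1){1/(s + 4)}=e^(-4t)):

Answer: y(t)=(1/5)·e^t - (1/5)·e^(-4t)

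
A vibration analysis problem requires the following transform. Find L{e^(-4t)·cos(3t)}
First shifting: L{e^(at)f(t)} = F(s-a)
L{cos(3t)} = s/(s² + 9)
Shift: (s + 4)/((s + 4)² + 9)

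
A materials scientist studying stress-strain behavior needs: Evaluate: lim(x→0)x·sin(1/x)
Squeeze theorem: -|x| ≤ x·sin(1/x) ≤ |x|
Since x → 0 as x → 0, by squeeze theorem the limit is 0

Answer: 0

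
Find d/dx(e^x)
Chain rule: d/dx[e^u] = e^u · u' where u = x
u' = 1

Answer: 1·e^x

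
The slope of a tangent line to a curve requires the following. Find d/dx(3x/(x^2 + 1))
Quotient rule: (f/g)'=(f'g - fg')/g²
f=3x, f'=3
g=x^2+1, g'=2x

Answer: (3·(x^2+1)-6x^2)/(x^2+1)²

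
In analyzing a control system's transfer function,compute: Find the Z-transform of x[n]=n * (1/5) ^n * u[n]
Using the property Z{n*a^n*u[n]} = az/(z-a)^2
With a = 1/5: X(z) = (1/5)z/(z - 1/5)^2, |z| > 1/5

Answer: (1/5)z/(z - 1/5)^2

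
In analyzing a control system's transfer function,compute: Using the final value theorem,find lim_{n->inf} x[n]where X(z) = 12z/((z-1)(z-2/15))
Final value theorem: lim x[n] = lim_{z->1} (z-1)*X(z)
(z-1)*X(z) = 12z/(z-2/15)
As z->1: 12/(1 - 2/15) = 12/(13/15) = 180/13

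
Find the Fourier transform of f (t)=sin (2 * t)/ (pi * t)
sin(W * t)/(pi * t) = (W/pi) * sinc(W * t/pi) is the impulse response of the ideal low-pass filter with cutoff W (here W = 2).
Its Fourier transform is a rectangular function:
F(omega) = 1 for |omega| < 2, 0 otherwise

Answer: rect(omega/4) [i.e., 1 for |omega| < 2, 0 otherwise]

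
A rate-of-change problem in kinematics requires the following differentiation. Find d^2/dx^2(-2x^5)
Apply power rule 2 times:
d^1: -10x^4
d^2: -40x^3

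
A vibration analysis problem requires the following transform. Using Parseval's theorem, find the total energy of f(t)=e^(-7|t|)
Parseval's theorem: E=integral |f(t)|^2 dt=(1/2pi) integral |F(omega)|^2 domega
E=integral_{-inf}^{inf} e^(-14|t|) dt=2 * integral_0^inf e^(-14t) dt=2/(2 * 7)=1/7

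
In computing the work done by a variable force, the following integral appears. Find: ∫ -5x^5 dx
Using power rule: ∫ -5x^5 dx=-5/6 x^6+C=(-5/6)x^6+C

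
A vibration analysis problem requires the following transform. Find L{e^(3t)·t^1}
First shifting: L{e^(at)f(t)}=F(s-a)
L{t^1}=1/s^2
Shift s → s-3: 1/(s-3)^2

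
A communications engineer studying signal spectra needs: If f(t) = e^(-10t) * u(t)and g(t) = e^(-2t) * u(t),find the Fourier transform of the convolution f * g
By the convolution theorem: F{f * g} = F(omega) * G(omega)
F(omega) = 1/(10 + j * omega), G(omega) = 1/(2 + j * omega)
F{f * g} = 1/((10 + j * omega)(2 + j * omega))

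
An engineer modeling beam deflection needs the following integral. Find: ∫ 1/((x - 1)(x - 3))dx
Partial fractions: 1/((x-1)(x-3))=A/(x-1) + B/(x-3)
A=-1/2, B=1/2
∫ [-1/2· 1/(x-1) + 1/2· 1/(x-3)] dx
=(1/2)[ln|x-3| - ln|x-1|] + C

Answer: (1/2)·ln|(x-3)/(x-1)| + C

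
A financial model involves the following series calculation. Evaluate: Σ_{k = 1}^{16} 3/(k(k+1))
Partial fractions: 3/(k(k + 1)) = 3/k - 3/(k + 1)
Telescoping sum: 3(1 - 1/17) = 3·16/17

Answer: 48/17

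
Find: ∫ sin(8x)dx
Using substitution u=8x: ∫ sin(u) du/8=-cos(u)/8 + C

Answer: (-1/8)cos(8x) + C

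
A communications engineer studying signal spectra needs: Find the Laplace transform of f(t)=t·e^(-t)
L{t·e^(at)}=1/(s-a)²
L{t·e^(-t)}=1/(s + 1)²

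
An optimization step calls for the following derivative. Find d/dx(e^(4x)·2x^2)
Product rule: (fg)' = f'g+fg'
f = e^(4x), f' = 4·e^(4x)
g = 2x^2, g' = 4x

Answer: 8·e^(4x)·x^2+4·e^(4x)·x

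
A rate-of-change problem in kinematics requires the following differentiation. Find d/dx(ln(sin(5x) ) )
Chain rule: d/dx[ln(u)]=u'/u where u=sin(5x)
u'=5cos(5x)

Answer: (5cos(5x))/(sin(5x))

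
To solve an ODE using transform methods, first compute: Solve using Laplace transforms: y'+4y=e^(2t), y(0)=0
Take L: sY - 0+4Y = 1/(s-2)
Y(s+4) = 1/(s-2)+0
Y = 1/((s-2)(s+4))+0/(s+4)
Partial fractions: 1/((s-2)(s+4)) = (1/6)/(s-2) - (1/6)/(s+4)
So Y = (1/6)/(s-2) - (1/6)/(s+4)
Inverse Laplace transform (L^(-1){1/(s-2)} = e^(2t), L^(-1){1/(s+4)} = e^(-4t)):

Answer: y(t) = (1/6)·e^(2t) - (1/6)·e^(-4t)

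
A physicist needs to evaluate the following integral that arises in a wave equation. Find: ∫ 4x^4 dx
Using power rule: ∫ 4x^4 dx=4/5 x^5 + C=(4/5)x^5 + C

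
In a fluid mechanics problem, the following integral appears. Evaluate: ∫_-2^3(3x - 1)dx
Step 1: Find antiderivative F(x) = (3/2)x^2 - x
Step 2: F(3) - F(-2) = 21/2 - (8) = 5/2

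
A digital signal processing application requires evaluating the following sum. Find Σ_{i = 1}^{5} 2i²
= 2·n(n+1)(2n+1)/6 = 2·5·6·11/6 = 110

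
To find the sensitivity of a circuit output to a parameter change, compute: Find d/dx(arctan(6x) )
d/dx[arctan(u)] = u'/(1+u²), u = 6x, u' = 6

Answer: 6/(1+36x²)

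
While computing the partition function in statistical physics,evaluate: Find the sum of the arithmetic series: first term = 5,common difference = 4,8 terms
Last term: a_n=5+(8-1)·4=33
Sum=n(a_1+a_n)/2=8(5+33)/2=152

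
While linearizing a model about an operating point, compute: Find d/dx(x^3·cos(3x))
Product rule: (fg)'=f'g + fg'
f=x^3, f'=3x^2
g=cos(3x), g'=-3·sin(3x)

Answer: 3x^2·cos(3x) - 3x^3·sin(3x)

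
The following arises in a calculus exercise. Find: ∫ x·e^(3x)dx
Integration by parts: u = x, dv = e^(3x) dx
du = dx, v = e^(3x)/3
= x·e^(3x)/3 - ∫ e^(3x)/3 dx
= x·e^(3x)/3 - e^(3x)/9 + C

Answer: e^(3x)(x/3 - 1/9) + C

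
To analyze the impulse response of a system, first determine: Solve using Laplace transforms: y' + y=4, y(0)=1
Take L of both sides: sY(s)-1+Y(s)=4/s
Y(s)(s+1)=4/s+1
Y(s)=4/(s(s+1))+1/(s+1)
Partial fractions: 4/(s(s+1))=4/s - 4/(s+1)
So Y(s)=4/s - 3/(s+1)
Inverse transform (L^(-1){1/s}=1, L^(-1){1/(s+1)}=e^(-t)):

Answer: y(t)=4-3·e^(-t)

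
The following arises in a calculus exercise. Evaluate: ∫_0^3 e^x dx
Antiderivative: e^x
Evaluate: (e^3 - 1)

Answer: e^3 - 1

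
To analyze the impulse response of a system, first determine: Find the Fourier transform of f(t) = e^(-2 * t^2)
The Fourier transform of a Gaussian e^(-a * t^2) is sqrt(pi/a) * e^(-omega^2/(4a)).
With a = 2: F(omega) = sqrt(pi/2) * e^(-omega^2/8)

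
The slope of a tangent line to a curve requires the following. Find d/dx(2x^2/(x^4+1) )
Quotient rule: (f/g)'=(f'g - fg')/g²
f=2x^2, f'=4x
g=x^4 + 1, g'=4x^3

Answer: (4x·(x^4 + 1) - 8x^5)/(x^4 + 1)²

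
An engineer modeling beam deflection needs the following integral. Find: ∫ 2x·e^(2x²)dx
Let u=2x², du=4x dx
∫ (1/2)e^u du=e^u/2 + C

Answer: e^(2x²)/2 + C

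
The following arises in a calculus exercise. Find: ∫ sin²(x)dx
Using identity sin²(u) = (1 - cos(2u))/2:
∫ (1 - cos(2x))/2 dx = x/2 - sin(2x)/4+C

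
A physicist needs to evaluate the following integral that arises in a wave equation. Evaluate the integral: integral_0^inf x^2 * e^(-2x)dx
This is a Gamma integral. Substitute u = 2x (du = 2 dx):
integral_0^inf x^2 * e^(-2x) dx = (1/2^3) integral_0^inf u^2 * e^(-u) du
= Gamma(3)/2^3 = 2!/2^3 = 2/8

Answer: 1/4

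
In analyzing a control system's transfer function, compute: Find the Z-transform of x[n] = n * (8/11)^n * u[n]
Using the property Z{n*a^n*u[n]} = az/(z-a)^2
With a = 8/11: X(z) = (8/11)z/(z - 8/11)^2, |z| > 8/11

Answer: (8/11)z/(z - 8/11)^2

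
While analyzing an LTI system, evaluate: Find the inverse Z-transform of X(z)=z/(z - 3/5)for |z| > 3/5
Standard pair: z/(z-a) <-> a^n * u[n] for causal signals
With a = 3/5: x[n] = (3/5)^n * u[n]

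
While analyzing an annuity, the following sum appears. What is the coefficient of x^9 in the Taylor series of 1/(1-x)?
1/(1-x)=Σ x^n for |x|<1
All coefficients are 1

Answer: 1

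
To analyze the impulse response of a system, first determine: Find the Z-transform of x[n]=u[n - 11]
Using the time-shift property: Z{u[n-11]} = z^(-11) * z/(z-1)
= z^(-10)/(z-1)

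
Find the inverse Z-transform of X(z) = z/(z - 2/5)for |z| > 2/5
Standard pair: z/(z-a) <-> a^n * u[n] for causal signals
With a = 2/5: x[n] = (2/5)^n * u[n]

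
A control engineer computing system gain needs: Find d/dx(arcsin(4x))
d/dx[arcsin(u)]=u'/√(1-u²), u=4x, u'=4

Answer: 4/√(1 - 16x²)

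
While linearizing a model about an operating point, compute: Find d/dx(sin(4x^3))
Chain rule: d/dx[sin(u)]=cos(u)·u' where u=4x^3
u'=12x^2

Answer: 12x^2·cos(4x^3)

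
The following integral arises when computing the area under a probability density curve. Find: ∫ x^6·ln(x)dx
By parts: u=ln(x), dv=x^6 dx
du=1/x dx, v=x^7/7
=x^7·ln(x)/7 - ∫ x^6/7 dx
=x^7·ln(x)/7 - x^7/49 + C

Answer: x^7(ln(x)/7 - 1/49) + C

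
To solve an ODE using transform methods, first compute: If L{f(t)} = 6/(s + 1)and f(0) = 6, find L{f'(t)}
L{f'(t)}=s·F(s) - f(0)=6s/(s+1)-6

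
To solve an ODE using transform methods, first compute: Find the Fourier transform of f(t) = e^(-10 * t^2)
The Fourier transform of a Gaussian e^(-a*t^2) is sqrt(pi/a)*e^(-omega^2/(4a)).
With a = 10: F(omega) = sqrt(pi/10)*e^(-omega^2/40)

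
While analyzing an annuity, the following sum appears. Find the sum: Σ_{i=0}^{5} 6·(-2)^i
Geometric series: S=a(1 - r^n)/(1 - r)
a=6, r=-2, n=6
S=6(1 - 64)/3=-126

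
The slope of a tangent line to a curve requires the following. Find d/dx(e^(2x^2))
Chain rule: d/dx[e^u] = e^u · u' where u = 2x^2
u' = 4x

Answer: 4x·e^(2x^2)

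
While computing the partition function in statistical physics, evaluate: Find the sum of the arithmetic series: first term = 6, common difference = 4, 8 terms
Last term: a_n=6 + (8 - 1)·4=34
Sum=n(a_1 + a_n)/2=8(6 + 34)/2=160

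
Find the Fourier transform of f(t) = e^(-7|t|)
Using the standard pair: F{e^(-a|t|)} = 2a/(a^2 + omega^2)
With a = 7: F(omega) = 14/(49 + omega^2)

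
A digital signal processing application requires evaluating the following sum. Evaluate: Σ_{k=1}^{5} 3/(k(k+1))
Partial fractions: 3/(k(k + 1))=3/k - 3/(k + 1)
Telescoping sum: 3(1 - 1/6)=3·5/6

Answer: 5/2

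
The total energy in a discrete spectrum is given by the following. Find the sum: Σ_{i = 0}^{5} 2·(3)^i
Geometric series: S=a(1 - r^n)/(1 - r)
a=2, r=3, n=6
S=2(1 - 729)/-2=728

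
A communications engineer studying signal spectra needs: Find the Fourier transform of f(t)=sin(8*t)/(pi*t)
sin(W * t)/(pi * t)=(W/pi) * sinc(W * t/pi) is the impulse response of the ideal low-pass filter with cutoff W (here W=8).
Its Fourier transform is a rectangular function:
F(omega)=1 for |omega| < 8, 0 otherwise

Answer: rect(omega/16) [i.e., 1 for |omega| < 8, 0 otherwise]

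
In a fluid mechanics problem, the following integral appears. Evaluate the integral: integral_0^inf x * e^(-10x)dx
This is a Gamma integral. Substitute u=10x (du=10 dx):
integral_0^inf x*e^(-10x) dx=(1/10^2) integral_0^inf u^1*e^(-u) du
=Gamma(2)/10^2=1!/10^2=1/100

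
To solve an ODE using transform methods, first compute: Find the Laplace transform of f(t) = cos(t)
L{cos(wt)} = s/(s²+w²)
L{cos(t)} = s/(s²+1)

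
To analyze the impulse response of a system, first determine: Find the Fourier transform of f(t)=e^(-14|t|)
Using the standard pair: F{e^(-a|t|)}=2a/(a^2+omega^2)
With a=14: F(omega)=28/(196+omega^2)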